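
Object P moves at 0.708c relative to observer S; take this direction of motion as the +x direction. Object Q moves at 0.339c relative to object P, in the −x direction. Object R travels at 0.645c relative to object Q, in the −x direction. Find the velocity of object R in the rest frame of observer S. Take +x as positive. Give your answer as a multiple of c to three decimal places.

Apply u = (u' + v)/(1 + u'v/c²) successively, working outward toward observer S.
Start: velocity of object P relative to observer S = 0.7080c.
Compose with object Q (u' = -0.339 in object P frame): u_1 = (-0.339 + 0.708) / (1 + (-0.339)·0.708) = 0.3690/0.7600 = 0.4855.
Compose with object R (u' = -0.645 in object Q frame): u_2 = (-0.645 + 0.486) / (1 + (-0.645)·0.486) = -0.1595/0.6868 = -0.2322.

-0.232c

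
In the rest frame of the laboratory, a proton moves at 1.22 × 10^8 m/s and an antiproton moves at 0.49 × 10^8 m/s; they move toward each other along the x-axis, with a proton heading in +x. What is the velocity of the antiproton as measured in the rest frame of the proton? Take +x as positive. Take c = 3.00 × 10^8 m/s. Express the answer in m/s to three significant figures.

β_A = 0.407, β_B = -0.163 (dividing each by c = 3.00 × 10^8 m/s).
Transform to A's frame with the inverse velocity-addition law: u' = (u − v)/(1 − uv/c²), taking u = β_B and v = β_A.
u' = (-0.163 − 0.407) / (1 − (0.407)(-0.163)) = -0.5700/1.0664 = -0.5345.
u' = -0.5345 × 3.00 × 10^8 m/s.

-1.60 × 10^8 m/s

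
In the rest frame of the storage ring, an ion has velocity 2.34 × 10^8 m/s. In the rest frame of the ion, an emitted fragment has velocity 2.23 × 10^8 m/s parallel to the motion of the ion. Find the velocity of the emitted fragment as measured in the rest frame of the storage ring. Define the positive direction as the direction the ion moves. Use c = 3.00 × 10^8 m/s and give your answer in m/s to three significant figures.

2.89 × 10^8 m/s

In units of c (dividing by 3.00 × 10^8 m/s): v = 0.780, u' = 0.743.
u = (u' + v)/(1 + u'v/c²):
u = (0.743 + 0.780) / (1 + 0.743·0.780) = 1.5233/1.5798 = 0.9643
(Galilean addition would give +1.523c, exceeding c.)
Converting back: u = 0.9643 × 3.00 × 10^8 m/s.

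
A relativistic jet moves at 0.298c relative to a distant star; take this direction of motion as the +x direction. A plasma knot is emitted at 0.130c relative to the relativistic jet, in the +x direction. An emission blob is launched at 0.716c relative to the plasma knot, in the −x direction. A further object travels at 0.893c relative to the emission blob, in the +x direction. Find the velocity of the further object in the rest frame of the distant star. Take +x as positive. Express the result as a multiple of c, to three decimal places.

Apply u = (u' + v)/(1 + u'v/c²) successively, working outward toward the distant star.
Start: velocity of the relativistic jet relative to the distant star = 0.2980c.
Compose with the plasma knot (u' = 0.130 in the relativistic jet frame): u_1 = (0.130 + 0.298) / (1 + 0.130·0.298) = 0.4280/1.0387 = 0.4120.
Compose with the emission blob (u' = -0.716 in the plasma knot frame): u_2 = (-0.716 + 0.412) / (1 + (-0.716)·0.412) = -0.3040/0.7050 = -0.4312.
Compose with the further object (u' = 0.893 in the emission blob frame): u_3 = (0.893 + (-0.431)) / (1 + 0.893·(-0.431)) = 0.4618/0.6150 = 0.7510.

+0.751c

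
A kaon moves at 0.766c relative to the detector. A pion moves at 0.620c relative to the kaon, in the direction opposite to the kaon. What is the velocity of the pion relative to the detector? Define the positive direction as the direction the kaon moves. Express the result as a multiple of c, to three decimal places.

With v = 0.766 and u' = -0.620 (in units of c),
u = (u' + v)/(1 + u'v/c²):
u = (-0.620 + 0.766) / (1 + (-0.620)·0.766) = 0.1460/0.5251 = 0.2781

+0.278c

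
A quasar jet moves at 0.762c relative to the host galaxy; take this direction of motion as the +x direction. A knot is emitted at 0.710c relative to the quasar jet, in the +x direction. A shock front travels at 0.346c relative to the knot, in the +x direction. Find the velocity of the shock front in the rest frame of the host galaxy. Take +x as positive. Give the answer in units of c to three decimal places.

0.978c

Apply u = (u' + v)/(1 + u'v/c²) successively, working outward toward the host galaxy.
Start: velocity of the quasar jet relative to the host galaxy = 0.7620c.
Compose with the knot (u' = 0.710 in the quasar jet frame): u_1 = (0.710 + 0.762) / (1 + 0.710·0.762) = 1.4720/1.5410 = 0.9552.
Compose with the shock front (u' = 0.346 in the knot frame): u_2 = (0.346 + 0.955) / (1 + 0.346·0.955) = 1.3012/1.3305 = 0.9780.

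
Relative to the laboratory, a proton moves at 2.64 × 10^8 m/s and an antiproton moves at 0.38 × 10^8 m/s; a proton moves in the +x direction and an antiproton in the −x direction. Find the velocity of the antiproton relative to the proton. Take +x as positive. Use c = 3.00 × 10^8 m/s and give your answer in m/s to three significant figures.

β_A = 0.880, β_B = -0.127 (dividing each by c = 3.00 × 10^8 m/s).
Transform to A's frame with the inverse velocity-addition law: u' = (u − v)/(1 − uv/c²), taking u = β_B and v = β_A.
u' = (-0.127 − 0.880) / (1 − (0.880)(-0.127)) = -1.0067/1.1115 = -0.9057.
u' = -0.9057 × 3.00 × 10^8 m/s.

-2.72 × 10^8 m/s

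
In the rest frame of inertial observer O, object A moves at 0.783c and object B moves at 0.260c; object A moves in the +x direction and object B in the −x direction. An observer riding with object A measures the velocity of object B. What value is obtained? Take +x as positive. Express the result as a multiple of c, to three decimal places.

β_A = 0.783, β_B = -0.260.
Transform to A's frame with the inverse velocity-addition law: u' = (u − v)/(1 − uv/c²), taking u = β_B and v = β_A.
u' = (-0.260 − 0.783) / (1 − (0.783)(-0.260)) = -1.0430/1.2036 = -0.8666.

-0.867c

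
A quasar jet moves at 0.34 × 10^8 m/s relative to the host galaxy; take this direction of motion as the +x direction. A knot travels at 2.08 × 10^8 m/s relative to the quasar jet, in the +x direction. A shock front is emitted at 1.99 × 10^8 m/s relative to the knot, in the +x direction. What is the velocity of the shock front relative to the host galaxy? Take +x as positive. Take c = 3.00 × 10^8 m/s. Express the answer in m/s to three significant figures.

Apply u = (u' + v)/(1 + u'v/c²) successively, working outward toward the host galaxy.
(Dividing each given speed by c = 3.00 × 10^8 m/s to work in units of c.)
Start: velocity of the quasar jet relative to the host galaxy = 0.1133c.
Compose with the knot (u' = 0.693 in the quasar jet frame): u_1 = (0.693 + 0.113) / (1 + 0.693·0.113) = 0.8067/1.0786 = 0.7479.
Compose with the shock front (u' = 0.663 in the knot frame): u_2 = (0.663 + 0.748) / (1 + 0.663·0.748) = 1.4112/1.4961 = 0.9433.
So u = 0.9433 × 3.00 × 10^8 m/s.

2.83 × 10^8 m/s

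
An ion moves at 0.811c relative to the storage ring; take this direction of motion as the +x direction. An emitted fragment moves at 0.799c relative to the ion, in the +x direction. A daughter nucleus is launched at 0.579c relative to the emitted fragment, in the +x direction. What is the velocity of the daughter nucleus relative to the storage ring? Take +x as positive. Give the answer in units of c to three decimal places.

0.994c

Apply u = (u' + v)/(1 + u'v/c²) successively, working outward toward the storage ring.
Start: velocity of the ion relative to the storage ring = 0.8110c.
Compose with the emitted fragment (u' = 0.799 in the ion frame): u_1 = (0.799 + 0.811) / (1 + 0.799·0.811) = 1.6100/1.6480 = 0.9769.
Compose with the daughter nucleus (u' = 0.579 in the emitted fragment frame): u_2 = (0.579 + 0.977) / (1 + 0.579·0.977) = 1.5559/1.5657 = 0.9938.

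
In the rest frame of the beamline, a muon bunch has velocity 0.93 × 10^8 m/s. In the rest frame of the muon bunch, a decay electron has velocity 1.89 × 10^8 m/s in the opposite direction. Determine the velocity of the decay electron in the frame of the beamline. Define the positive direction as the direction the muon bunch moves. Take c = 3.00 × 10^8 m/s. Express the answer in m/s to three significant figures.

In units of c (dividing by 3.00 × 10^8 m/s): v = 0.310, u' = -0.630.
u = (u' + v)/(1 + u'v/c²):
u = (-0.630 + 0.310) / (1 + (-0.630)·0.310) = -0.3200/0.8047 = -0.3977
(Galilean addition would give -0.320c.)
Converting back: u = -0.3977 × 3.00 × 10^8 m/s.

-1.19 × 10^8 m/s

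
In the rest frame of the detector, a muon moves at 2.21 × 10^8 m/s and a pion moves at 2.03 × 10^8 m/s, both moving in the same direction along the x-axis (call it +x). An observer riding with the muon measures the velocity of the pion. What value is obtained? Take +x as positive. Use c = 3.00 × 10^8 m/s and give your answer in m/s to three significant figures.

β_A = 0.737, β_B = 0.677 (dividing each by c = 3.00 × 10^8 m/s).
Transform to A's frame with the inverse velocity-addition law: u' = (u − v)/(1 − uv/c²), taking u = β_B and v = β_A.
u' = (0.677 − 0.737) / (1 − (0.737)(0.677)) = -0.0600/0.5015 = -0.1196.
u' = -0.1196 × 3.00 × 10^8 m/s.

-3.59 × 10^7 m/s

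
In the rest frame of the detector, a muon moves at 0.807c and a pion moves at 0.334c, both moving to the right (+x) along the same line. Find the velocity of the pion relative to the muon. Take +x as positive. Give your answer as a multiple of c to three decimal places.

-0.648c

β_A = 0.807, β_B = 0.334.
Transform to A's frame with the inverse velocity-addition law: u' = (u − v)/(1 − uv/c²), taking u = β_B and v = β_A.
u' = (0.334 − 0.807) / (1 − (0.807)(0.334)) = -0.4730/0.7305 = -0.6475.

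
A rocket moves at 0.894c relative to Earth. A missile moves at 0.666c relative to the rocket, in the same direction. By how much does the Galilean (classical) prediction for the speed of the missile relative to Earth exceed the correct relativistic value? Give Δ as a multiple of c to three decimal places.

Galilean: u_cl = 0.666 + 0.894 = 1.5600.
Relativistic: u_rel = (0.666 + 0.894) / (1 + 0.666·0.894) = 1.5600/1.5954 = 0.9778.
Δ = 1.5600 − 0.9778 = 0.5822.
(The classical prediction exceeds c; the relativistic result does not.)

Δ = 0.582c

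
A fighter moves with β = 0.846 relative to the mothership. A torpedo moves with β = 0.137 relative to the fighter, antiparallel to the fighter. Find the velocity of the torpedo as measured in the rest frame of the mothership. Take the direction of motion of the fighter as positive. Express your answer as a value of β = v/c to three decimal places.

With v = 0.846 and u' = -0.137 (in units of c),
u = (u' + v)/(1 + u'v/c²):
u = (-0.137 + 0.846) / (1 + (-0.137)·0.846) = 0.7090/0.8841 = 0.8019

β = +0.802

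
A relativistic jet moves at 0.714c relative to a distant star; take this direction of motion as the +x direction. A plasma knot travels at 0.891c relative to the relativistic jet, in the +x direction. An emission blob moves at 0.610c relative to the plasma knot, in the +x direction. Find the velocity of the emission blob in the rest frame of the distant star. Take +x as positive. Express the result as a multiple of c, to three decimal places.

0.995c

Apply u = (u' + v)/(1 + u'v/c²) successively, working outward toward the distant star.
Start: velocity of the relativistic jet relative to the distant star = 0.7140c.
Compose with the plasma knot (u' = 0.891 in the relativistic jet frame): u_1 = (0.891 + 0.714) / (1 + 0.891·0.714) = 1.6050/1.6362 = 0.9809.
Compose with the emission blob (u' = 0.610 in the plasma knot frame): u_2 = (0.610 + 0.981) / (1 + 0.610·0.981) = 1.5909/1.5984 = 0.9954.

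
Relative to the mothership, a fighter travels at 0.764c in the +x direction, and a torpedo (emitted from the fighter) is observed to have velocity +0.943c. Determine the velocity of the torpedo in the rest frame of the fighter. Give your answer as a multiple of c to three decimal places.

Invert the composition law: u' = (u − v)/(1 − uv/c²).
u' = (0.943 − 0.764) / (1 − (0.943)(0.764)) = 0.1790/0.2795 = 0.6403.

+0.640c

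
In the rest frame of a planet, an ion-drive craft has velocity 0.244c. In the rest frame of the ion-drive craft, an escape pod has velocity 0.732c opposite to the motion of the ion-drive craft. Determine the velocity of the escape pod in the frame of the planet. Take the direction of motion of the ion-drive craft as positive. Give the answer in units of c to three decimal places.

With v = 0.244 and u' = -0.732 (in units of c),
u = (u' + v)/(1 + u'v/c²):
u = (-0.732 + 0.244) / (1 + (-0.732)·0.244) = -0.4880/0.8214 = -0.5941

-0.594c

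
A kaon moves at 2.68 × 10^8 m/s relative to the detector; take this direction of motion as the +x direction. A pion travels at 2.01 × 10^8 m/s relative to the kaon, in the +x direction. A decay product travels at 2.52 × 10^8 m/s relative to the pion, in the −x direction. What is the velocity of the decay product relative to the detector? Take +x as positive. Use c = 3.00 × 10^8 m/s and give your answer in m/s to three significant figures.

+2.32 × 10^8 m/s

Apply u = (u' + v)/(1 + u'v/c²) successively, working outward toward the detector.
(Dividing each given speed by c = 3.00 × 10^8 m/s to work in units of c.)
Start: velocity of the kaon relative to the detector = 0.8933c.
Compose with the pion (u' = 0.670 in the kaon frame): u_1 = (0.670 + 0.893) / (1 + 0.670·0.893) = 1.5633/1.5985 = 0.9780.
Compose with the decay product (u' = -0.840 in the pion frame): u_2 = (-0.840 + 0.978) / (1 + (-0.840)·0.978) = 0.1380/0.1785 = 0.7730.
So u = 0.7730 × 3.00 × 10^8 m/s.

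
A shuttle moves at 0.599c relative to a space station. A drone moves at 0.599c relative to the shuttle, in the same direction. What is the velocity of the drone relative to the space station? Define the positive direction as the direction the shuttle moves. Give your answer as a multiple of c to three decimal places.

With v = 0.599 and u' = 0.599 (in units of c),
u = (u' + v)/(1 + u'v/c²):
u = (0.599 + 0.599) / (1 + 0.599·0.599) = 1.1980/1.3588 = 0.8817

0.882c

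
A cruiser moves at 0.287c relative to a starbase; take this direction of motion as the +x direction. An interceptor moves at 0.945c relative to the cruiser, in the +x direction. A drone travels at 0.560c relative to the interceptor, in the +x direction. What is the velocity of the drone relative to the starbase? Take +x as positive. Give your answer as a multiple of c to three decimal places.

0.991c

Apply u = (u' + v)/(1 + u'v/c²) successively, working outward toward the starbase.
Start: velocity of the cruiser relative to the starbase = 0.2870c.
Compose with the interceptor (u' = 0.945 in the cruiser frame): u_1 = (0.945 + 0.287) / (1 + 0.945·0.287) = 1.2320/1.2712 = 0.9692.
Compose with the drone (u' = 0.560 in the interceptor frame): u_2 = (0.560 + 0.969) / (1 + 0.560·0.969) = 1.5292/1.5427 = 0.9912.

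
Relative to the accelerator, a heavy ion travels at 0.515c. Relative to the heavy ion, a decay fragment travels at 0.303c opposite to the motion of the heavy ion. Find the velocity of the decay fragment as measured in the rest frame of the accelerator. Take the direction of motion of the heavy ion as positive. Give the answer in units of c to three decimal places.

With v = 0.515 and u' = -0.303 (in units of c),
u = (u' + v)/(1 + u'v/c²):
u = (-0.303 + 0.515) / (1 + (-0.303)·0.515) = 0.2120/0.8440 = 0.2512
(Galilean addition would give +0.212c.)

+0.251c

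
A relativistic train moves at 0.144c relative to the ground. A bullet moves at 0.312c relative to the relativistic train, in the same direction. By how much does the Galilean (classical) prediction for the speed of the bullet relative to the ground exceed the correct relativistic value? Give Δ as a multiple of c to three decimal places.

Δ = 0.020c

Galilean: u_cl = 0.312 + 0.144 = 0.4560.
Relativistic: u_rel = (0.312 + 0.144) / (1 + 0.312·0.144) = 0.4560/1.0449 = 0.4364.
Δ = 0.4560 − 0.4364 = 0.0196.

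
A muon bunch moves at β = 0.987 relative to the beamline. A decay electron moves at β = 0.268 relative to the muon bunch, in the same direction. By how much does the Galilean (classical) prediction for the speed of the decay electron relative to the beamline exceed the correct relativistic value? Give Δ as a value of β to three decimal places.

Δ = 0.263

Galilean: u_cl = 0.268 + 0.987 = 1.2550.
Relativistic: u_rel = (0.268 + 0.987) / (1 + 0.268·0.987) = 1.2550/1.2645 = 0.9925.
Δ = 1.2550 − 0.9925 = 0.2625.
(The classical prediction exceeds c; the relativistic result does not.)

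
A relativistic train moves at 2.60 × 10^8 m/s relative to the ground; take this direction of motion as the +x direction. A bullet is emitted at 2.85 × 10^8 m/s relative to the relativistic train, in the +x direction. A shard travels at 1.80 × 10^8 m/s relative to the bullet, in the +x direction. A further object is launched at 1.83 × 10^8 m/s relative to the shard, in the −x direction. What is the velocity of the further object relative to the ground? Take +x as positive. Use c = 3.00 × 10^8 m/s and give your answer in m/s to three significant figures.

Apply u = (u' + v)/(1 + u'v/c²) successively, working outward toward the ground.
(Dividing each given speed by c = 3.00 × 10^8 m/s to work in units of c.)
Start: velocity of the relativistic train relative to the ground = 0.8667c.
Compose with the bullet (u' = 0.950 in the relativistic train frame): u_1 = (0.950 + 0.867) / (1 + 0.950·0.867) = 1.8167/1.8233 = 0.9963.
Compose with the shard (u' = 0.600 in the bullet frame): u_2 = (0.600 + 0.996) / (1 + 0.600·0.996) = 1.5963/1.5978 = 0.9991.
Compose with the further object (u' = -0.610 in the shard frame): u_3 = (-0.610 + 0.999) / (1 + (-0.610)·0.999) = 0.3891/0.3906 = 0.9962.
So u = 0.9962 × 3.00 × 10^8 m/s.

+2.99 × 10^8 m/s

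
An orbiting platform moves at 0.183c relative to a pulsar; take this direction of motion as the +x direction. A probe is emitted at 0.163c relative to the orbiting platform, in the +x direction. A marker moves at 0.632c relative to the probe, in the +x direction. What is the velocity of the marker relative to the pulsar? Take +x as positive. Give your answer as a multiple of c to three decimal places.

0.798c

Apply u = (u' + v)/(1 + u'v/c²) successively, working outward toward the pulsar.
Start: velocity of the orbiting platform relative to the pulsar = 0.1830c.
Compose with the probe (u' = 0.163 in the orbiting platform frame): u_1 = (0.163 + 0.183) / (1 + 0.163·0.183) = 0.3460/1.0298 = 0.3360.
Compose with the marker (u' = 0.632 in the probe frame): u_2 = (0.632 + 0.336) / (1 + 0.632·0.336) = 0.9680/1.2123 = 0.7984.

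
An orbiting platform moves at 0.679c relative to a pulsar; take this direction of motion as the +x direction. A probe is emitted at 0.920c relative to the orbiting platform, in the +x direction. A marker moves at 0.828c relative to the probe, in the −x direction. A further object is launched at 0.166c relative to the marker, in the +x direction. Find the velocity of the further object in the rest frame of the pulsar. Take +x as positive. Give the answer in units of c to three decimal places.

Apply u = (u' + v)/(1 + u'v/c²) successively, working outward toward the pulsar.
Start: velocity of the orbiting platform relative to the pulsar = 0.6790c.
Compose with the probe (u' = 0.920 in the orbiting platform frame): u_1 = (0.920 + 0.679) / (1 + 0.920·0.679) = 1.5990/1.6247 = 0.9842.
Compose with the marker (u' = -0.828 in the probe frame): u_2 = (-0.828 + 0.984) / (1 + (-0.828)·0.984) = 0.1562/0.1851 = 0.8439.
Compose with the further object (u' = 0.166 in the marker frame): u_3 = (0.166 + 0.844) / (1 + 0.166·0.844) = 1.0099/1.1401 = 0.8858.

+0.886c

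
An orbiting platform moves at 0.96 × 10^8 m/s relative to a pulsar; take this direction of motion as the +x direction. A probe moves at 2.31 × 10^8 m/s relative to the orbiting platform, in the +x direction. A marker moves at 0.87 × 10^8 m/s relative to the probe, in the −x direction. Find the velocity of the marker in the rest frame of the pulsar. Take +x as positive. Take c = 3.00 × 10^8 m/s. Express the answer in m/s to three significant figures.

Apply u = (u' + v)/(1 + u'v/c²) successively, working outward toward the pulsar.
(Dividing each given speed by c = 3.00 × 10^8 m/s to work in units of c.)
Start: velocity of the orbiting platform relative to the pulsar = 0.3200c.
Compose with the probe (u' = 0.770 in the orbiting platform frame): u_1 = (0.770 + 0.320) / (1 + 0.770·0.320) = 1.0900/1.2464 = 0.8745.
Compose with the marker (u' = -0.290 in the probe frame): u_2 = (-0.290 + 0.875) / (1 + (-0.290)·0.875) = 0.5845/0.7464 = 0.7831.
So u = 0.7831 × 3.00 × 10^8 m/s.

+2.35 × 10^8 m/s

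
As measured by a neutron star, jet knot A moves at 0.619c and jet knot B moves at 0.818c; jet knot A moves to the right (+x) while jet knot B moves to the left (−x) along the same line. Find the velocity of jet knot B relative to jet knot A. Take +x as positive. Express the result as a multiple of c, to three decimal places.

-0.954c

β_A = 0.619, β_B = -0.818.
Transform to A's frame with the inverse velocity-addition law: u' = (u − v)/(1 − uv/c²), taking u = β_B and v = β_A.
u' = (-0.818 − 0.619) / (1 − (0.619)(-0.818)) = -1.4370/1.5063 = -0.9540.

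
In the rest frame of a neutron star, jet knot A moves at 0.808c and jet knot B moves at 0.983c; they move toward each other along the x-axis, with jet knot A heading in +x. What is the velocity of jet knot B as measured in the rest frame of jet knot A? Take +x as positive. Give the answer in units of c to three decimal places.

β_A = 0.808, β_B = -0.983.
Transform to A's frame with the inverse velocity-addition law: u' = (u − v)/(1 − uv/c²), taking u = β_B and v = β_A.
u' = (-0.983 − 0.808) / (1 − (0.808)(-0.983)) = -1.7910/1.7943 = -0.9982.

-0.998c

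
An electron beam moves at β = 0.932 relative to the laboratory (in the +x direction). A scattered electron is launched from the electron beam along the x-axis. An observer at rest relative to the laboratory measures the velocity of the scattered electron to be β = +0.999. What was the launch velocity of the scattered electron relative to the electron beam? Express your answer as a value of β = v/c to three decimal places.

β = +0.972

Invert the composition law: u' = (u − v)/(1 − uv/c²).
u' = (0.999 − 0.932) / (1 − (0.999)(0.932)) = 0.0670/0.0689 = 0.9720.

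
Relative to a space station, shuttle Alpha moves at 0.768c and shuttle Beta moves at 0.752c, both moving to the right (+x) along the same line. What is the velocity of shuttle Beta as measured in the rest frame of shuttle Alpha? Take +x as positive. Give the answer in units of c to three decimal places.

β_A = 0.768, β_B = 0.752.
Transform to A's frame with the inverse velocity-addition law: u' = (u − v)/(1 − uv/c²), taking u = β_B and v = β_A.
u' = (0.752 − 0.768) / (1 − (0.768)(0.752)) = -0.0160/0.4225 = -0.0379.

-0.038c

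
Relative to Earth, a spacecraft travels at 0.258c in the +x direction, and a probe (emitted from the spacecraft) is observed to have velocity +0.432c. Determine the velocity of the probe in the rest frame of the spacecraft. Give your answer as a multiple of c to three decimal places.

+0.196c

Invert the composition law: u' = (u − v)/(1 − uv/c²).
u' = (0.432 − 0.258) / (1 − (0.432)(0.258)) = 0.1740/0.8885 = 0.1958.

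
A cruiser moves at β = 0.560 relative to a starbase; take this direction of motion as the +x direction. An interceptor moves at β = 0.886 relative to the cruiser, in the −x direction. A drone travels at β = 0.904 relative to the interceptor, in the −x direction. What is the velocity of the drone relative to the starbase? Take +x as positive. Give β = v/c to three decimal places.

β = -0.979

Apply u = (u' + v)/(1 + u'v/c²) successively, working outward toward the starbase.
Start: velocity of the cruiser relative to the starbase = 0.5600c.
Compose with the interceptor (u' = -0.886 in the cruiser frame): u_1 = (-0.886 + 0.560) / (1 + (-0.886)·0.560) = -0.3260/0.5038 = -0.6470.
Compose with the drone (u' = -0.904 in the interceptor frame): u_2 = (-0.904 + (-0.647)) / (1 + (-0.904)·(-0.647)) = -1.5510/1.5849 = -0.9786.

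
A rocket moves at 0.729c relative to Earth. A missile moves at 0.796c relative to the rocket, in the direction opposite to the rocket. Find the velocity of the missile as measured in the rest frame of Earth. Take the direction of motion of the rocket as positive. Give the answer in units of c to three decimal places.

With v = 0.729 and u' = -0.796 (in units of c),
u = (u' + v)/(1 + u'v/c²):
u = (-0.796 + 0.729) / (1 + (-0.796)·0.729) = -0.0670/0.4197 = -0.1596

-0.160c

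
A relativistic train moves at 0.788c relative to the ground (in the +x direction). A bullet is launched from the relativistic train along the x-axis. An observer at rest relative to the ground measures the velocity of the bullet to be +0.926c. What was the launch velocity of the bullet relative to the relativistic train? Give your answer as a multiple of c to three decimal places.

Invert the composition law: u' = (u − v)/(1 − uv/c²).
u' = (0.926 − 0.788) / (1 − (0.926)(0.788)) = 0.1380/0.2703 = 0.5105.

+0.511c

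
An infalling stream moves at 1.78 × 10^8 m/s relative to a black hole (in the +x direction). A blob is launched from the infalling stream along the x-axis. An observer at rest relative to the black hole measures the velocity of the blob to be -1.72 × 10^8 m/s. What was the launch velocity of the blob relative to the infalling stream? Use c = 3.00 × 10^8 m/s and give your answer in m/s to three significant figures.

v = 0.593c, u = -0.573c.
Invert the composition law: u' = (u − v)/(1 − uv/c²).
u' = (-0.573 − 0.593) / (1 − (-0.573)(0.593)) = -1.1667/1.3402 = -0.8705.
u' = -0.8705 × 3.00 × 10^8 m/s.

-2.61 × 10^8 m/s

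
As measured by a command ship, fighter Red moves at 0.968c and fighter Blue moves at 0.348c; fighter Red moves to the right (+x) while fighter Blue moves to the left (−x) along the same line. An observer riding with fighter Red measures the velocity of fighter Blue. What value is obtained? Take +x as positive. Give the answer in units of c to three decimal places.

β_A = 0.968, β_B = -0.348.
Transform to A's frame with the inverse velocity-addition law: u' = (u − v)/(1 − uv/c²), taking u = β_B and v = β_A.
u' = (-0.348 − 0.968) / (1 − (0.968)(-0.348)) = -1.3160/1.3369 = -0.9844.

-0.984c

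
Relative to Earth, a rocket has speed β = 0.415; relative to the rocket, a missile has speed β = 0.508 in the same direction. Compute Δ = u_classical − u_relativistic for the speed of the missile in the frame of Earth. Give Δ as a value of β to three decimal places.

Galilean: u_cl = 0.508 + 0.415 = 0.9230.
Relativistic: u_rel = (0.508 + 0.415) / (1 + 0.508·0.415) = 0.9230/1.2108 = 0.7623.
Δ = 0.9230 − 0.7623 = 0.1607.

Δ = 0.161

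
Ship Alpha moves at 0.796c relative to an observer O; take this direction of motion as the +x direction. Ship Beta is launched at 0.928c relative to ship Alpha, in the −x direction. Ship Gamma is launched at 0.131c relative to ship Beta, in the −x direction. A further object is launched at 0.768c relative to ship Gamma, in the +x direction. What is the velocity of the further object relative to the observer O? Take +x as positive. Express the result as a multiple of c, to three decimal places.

+0.316c

Apply u = (u' + v)/(1 + u'v/c²) successively, working outward toward the observer O.
Start: velocity of ship Alpha relative to the observer O = 0.7960c.
Compose with ship Beta (u' = -0.928 in ship Alpha frame): u_1 = (-0.928 + 0.796) / (1 + (-0.928)·0.796) = -0.1320/0.2613 = -0.5051.
Compose with ship Gamma (u' = -0.131 in ship Beta frame): u_2 = (-0.131 + (-0.505)) / (1 + (-0.131)·(-0.505)) = -0.6361/1.0662 = -0.5967.
Compose with the further object (u' = 0.768 in ship Gamma frame): u_3 = (0.768 + (-0.597)) / (1 + 0.768·(-0.597)) = 0.1713/0.5418 = 0.3163.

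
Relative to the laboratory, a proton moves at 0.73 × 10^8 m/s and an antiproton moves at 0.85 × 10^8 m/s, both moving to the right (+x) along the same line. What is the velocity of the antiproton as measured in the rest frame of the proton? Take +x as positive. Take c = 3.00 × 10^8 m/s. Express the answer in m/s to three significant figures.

β_A = 0.243, β_B = 0.283 (dividing each by c = 3.00 × 10^8 m/s).
Transform to A's frame with the inverse velocity-addition law: u' = (u − v)/(1 − uv/c²), taking u = β_B and v = β_A.
u' = (0.283 − 0.243) / (1 − (0.243)(0.283)) = 0.0400/0.9311 = 0.0430.
u' = 0.0430 × 3.00 × 10^8 m/s.

+1.29 × 10^7 m/s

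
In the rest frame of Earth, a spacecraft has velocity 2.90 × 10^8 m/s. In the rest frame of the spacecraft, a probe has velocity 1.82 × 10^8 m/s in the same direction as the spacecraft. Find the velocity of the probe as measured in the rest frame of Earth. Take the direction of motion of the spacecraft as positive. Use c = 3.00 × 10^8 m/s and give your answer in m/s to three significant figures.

In units of c (dividing by 3.00 × 10^8 m/s): v = 0.967, u' = 0.607.
u = (u' + v)/(1 + u'v/c²):
u = (0.607 + 0.967) / (1 + 0.607·0.967) = 1.5733/1.5864 = 0.9917
(Galilean addition would give +1.573c, exceeding c.)
Converting back: u = 0.9917 × 3.00 × 10^8 m/s.

2.98 × 10^8 m/s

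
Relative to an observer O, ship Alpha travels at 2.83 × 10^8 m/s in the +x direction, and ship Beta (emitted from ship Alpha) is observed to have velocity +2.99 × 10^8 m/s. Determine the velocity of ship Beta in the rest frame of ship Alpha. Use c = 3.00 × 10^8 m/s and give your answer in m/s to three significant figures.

v = 0.943c, u = 0.997c.
Invert the composition law: u' = (u − v)/(1 − uv/c²).
u' = (0.997 − 0.943) / (1 − (0.997)(0.943)) = 0.0533/0.0598 = 0.8917.
u' = 0.8917 × 3.00 × 10^8 m/s.

+2.68 × 10^8 m/s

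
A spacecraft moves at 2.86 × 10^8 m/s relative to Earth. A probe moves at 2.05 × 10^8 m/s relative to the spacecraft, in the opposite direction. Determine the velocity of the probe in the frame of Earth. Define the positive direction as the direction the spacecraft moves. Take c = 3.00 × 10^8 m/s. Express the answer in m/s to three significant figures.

+2.32 × 10^8 m/s

In units of c (dividing by 3.00 × 10^8 m/s): v = 0.953, u' = -0.683.
u = (u' + v)/(1 + u'v/c²):
u = (-0.683 + 0.953) / (1 + (-0.683)·0.953) = 0.2700/0.3486 = 0.7746
Converting back: u = 0.7746 × 3.00 × 10^8 m/s.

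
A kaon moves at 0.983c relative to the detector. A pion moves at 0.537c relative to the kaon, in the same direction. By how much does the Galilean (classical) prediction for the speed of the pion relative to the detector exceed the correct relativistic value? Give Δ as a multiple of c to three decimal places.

Δ = 0.525c

Galilean: u_cl = 0.537 + 0.983 = 1.5200.
Relativistic: u_rel = (0.537 + 0.983) / (1 + 0.537·0.983) = 1.5200/1.5279 = 0.9948.
Δ = 1.5200 − 0.9948 = 0.5252.
(The classical prediction exceeds c; the relativistic result does not.)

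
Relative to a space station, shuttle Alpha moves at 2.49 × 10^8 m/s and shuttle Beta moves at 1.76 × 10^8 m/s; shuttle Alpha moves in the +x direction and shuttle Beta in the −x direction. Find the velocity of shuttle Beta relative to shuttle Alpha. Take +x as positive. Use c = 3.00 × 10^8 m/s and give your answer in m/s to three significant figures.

-2.86 × 10^8 m/s

β_A = 0.830, β_B = -0.587 (dividing each by c = 3.00 × 10^8 m/s).
Transform to A's frame with the inverse velocity-addition law: u' = (u − v)/(1 − uv/c²), taking u = β_B and v = β_A.
u' = (-0.587 − 0.830) / (1 − (0.830)(-0.587)) = -1.4167/1.4869 = -0.9527.
u' = -0.9527 × 3.00 × 10^8 m/s.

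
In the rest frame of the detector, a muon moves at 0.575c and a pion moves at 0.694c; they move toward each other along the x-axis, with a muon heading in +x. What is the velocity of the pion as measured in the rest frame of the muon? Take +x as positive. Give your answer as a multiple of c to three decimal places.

-0.907c

β_A = 0.575, β_B = -0.694.
Transform to A's frame with the inverse velocity-addition law: u' = (u − v)/(1 − uv/c²), taking u = β_B and v = β_A.
u' = (-0.694 − 0.575) / (1 − (0.575)(-0.694)) = -1.2690/1.3990 = -0.9070.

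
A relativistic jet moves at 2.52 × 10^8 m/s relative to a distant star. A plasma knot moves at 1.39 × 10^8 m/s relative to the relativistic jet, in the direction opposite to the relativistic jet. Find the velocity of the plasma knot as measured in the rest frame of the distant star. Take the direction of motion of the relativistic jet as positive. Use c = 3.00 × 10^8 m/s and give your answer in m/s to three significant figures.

+1.85 × 10^8 m/s

In units of c (dividing by 3.00 × 10^8 m/s): v = 0.840, u' = -0.463.
u = (u' + v)/(1 + u'v/c²):
u = (-0.463 + 0.840) / (1 + (-0.463)·0.840) = 0.3767/0.6108 = 0.6167
(Galilean addition would give +0.377c.)
Converting back: u = 0.6167 × 3.00 × 10^8 m/s.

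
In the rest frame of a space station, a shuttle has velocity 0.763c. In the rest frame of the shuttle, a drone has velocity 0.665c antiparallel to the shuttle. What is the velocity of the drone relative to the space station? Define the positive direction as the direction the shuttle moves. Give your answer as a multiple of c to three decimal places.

With v = 0.763 and u' = -0.665 (in units of c),
u = (u' + v)/(1 + u'v/c²):
u = (-0.665 + 0.763) / (1 + (-0.665)·0.763) = 0.0980/0.4926 = 0.1989

+0.199c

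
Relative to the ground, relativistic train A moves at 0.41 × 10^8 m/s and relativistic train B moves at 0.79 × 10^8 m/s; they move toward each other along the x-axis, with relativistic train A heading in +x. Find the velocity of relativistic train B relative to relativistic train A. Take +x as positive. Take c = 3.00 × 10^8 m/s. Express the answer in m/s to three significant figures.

β_A = 0.137, β_B = -0.263 (dividing each by c = 3.00 × 10^8 m/s).
Transform to A's frame with the inverse velocity-addition law: u' = (u − v)/(1 − uv/c²), taking u = β_B and v = β_A.
u' = (-0.263 − 0.137) / (1 − (0.137)(-0.263)) = -0.4000/1.0360 = -0.3861.
u' = -0.3861 × 3.00 × 10^8 m/s.

-1.16 × 10^8 m/s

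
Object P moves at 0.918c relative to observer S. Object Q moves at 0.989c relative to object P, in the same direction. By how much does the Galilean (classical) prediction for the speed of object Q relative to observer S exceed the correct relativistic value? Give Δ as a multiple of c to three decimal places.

Galilean: u_cl = 0.989 + 0.918 = 1.9070.
Relativistic: u_rel = (0.989 + 0.918) / (1 + 0.989·0.918) = 1.9070/1.9079 = 0.9995.
Δ = 1.9070 − 0.9995 = 0.9075.
(The classical prediction exceeds c; the relativistic result does not.)

Δ = 0.907c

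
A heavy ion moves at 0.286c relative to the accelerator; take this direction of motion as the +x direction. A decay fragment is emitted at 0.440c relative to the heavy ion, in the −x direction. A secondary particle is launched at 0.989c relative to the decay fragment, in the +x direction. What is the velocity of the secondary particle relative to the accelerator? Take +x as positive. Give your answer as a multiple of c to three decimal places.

+0.984c

Apply u = (u' + v)/(1 + u'v/c²) successively, working outward toward the accelerator.
Start: velocity of the heavy ion relative to the accelerator = 0.2860c.
Compose with the decay fragment (u' = -0.440 in the heavy ion frame): u_1 = (-0.440 + 0.286) / (1 + (-0.440)·0.286) = -0.1540/0.8742 = -0.1762.
Compose with the secondary particle (u' = 0.989 in the decay fragment frame): u_2 = (0.989 + (-0.176)) / (1 + 0.989·(-0.176)) = 0.8128/0.8258 = 0.9843.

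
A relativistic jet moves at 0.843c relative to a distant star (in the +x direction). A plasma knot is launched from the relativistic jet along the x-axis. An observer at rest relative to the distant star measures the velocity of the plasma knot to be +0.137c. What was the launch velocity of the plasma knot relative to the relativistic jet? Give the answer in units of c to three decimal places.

-0.798c

Invert the composition law: u' = (u − v)/(1 − uv/c²).
u' = (0.137 − 0.843) / (1 − (0.137)(0.843)) = -0.7060/0.8845 = -0.7982.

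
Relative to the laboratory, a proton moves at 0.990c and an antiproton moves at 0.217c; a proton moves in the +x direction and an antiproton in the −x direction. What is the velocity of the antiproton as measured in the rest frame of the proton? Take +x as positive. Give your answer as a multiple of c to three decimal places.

-0.994c

β_A = 0.990, β_B = -0.217.
Transform to A's frame with the inverse velocity-addition law: u' = (u − v)/(1 − uv/c²), taking u = β_B and v = β_A.
u' = (-0.217 − 0.990) / (1 − (0.990)(-0.217)) = -1.2070/1.2148 = -0.9936.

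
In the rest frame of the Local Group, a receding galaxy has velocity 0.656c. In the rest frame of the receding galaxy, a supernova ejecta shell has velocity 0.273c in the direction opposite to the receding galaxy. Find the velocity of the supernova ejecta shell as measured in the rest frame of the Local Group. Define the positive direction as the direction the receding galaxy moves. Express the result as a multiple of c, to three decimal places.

+0.467c

With v = 0.656 and u' = -0.273 (in units of c),
u = (u' + v)/(1 + u'v/c²):
u = (-0.273 + 0.656) / (1 + (-0.273)·0.656) = 0.3830/0.8209 = 0.4666
(Galilean addition would give +0.383c.)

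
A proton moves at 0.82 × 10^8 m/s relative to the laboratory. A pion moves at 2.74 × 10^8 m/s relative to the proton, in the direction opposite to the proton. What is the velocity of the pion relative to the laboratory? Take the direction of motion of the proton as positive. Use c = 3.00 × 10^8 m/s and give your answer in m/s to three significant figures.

In units of c (dividing by 3.00 × 10^8 m/s): v = 0.273, u' = -0.913.
u = (u' + v)/(1 + u'v/c²):
u = (-0.913 + 0.273) / (1 + (-0.913)·0.273) = -0.6400/0.7504 = -0.8529
(Galilean addition would give -0.640c.)
Converting back: u = -0.8529 × 3.00 × 10^8 m/s.

-2.56 × 10^8 m/s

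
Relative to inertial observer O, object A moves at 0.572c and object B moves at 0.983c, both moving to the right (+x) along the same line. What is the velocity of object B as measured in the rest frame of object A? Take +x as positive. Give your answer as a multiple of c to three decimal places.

β_A = 0.572, β_B = 0.983.
Transform to A's frame with the inverse velocity-addition law: u' = (u − v)/(1 − uv/c²), taking u = β_B and v = β_A.
u' = (0.983 − 0.572) / (1 − (0.572)(0.983)) = 0.4110/0.4377 = 0.9389.

+0.939c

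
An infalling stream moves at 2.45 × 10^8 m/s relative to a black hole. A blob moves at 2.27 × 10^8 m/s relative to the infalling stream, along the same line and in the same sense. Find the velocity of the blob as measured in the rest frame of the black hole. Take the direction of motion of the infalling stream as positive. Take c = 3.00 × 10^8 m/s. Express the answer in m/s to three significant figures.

2.92 × 10^8 m/s

In units of c (dividing by 3.00 × 10^8 m/s): v = 0.817, u' = 0.757.
u = (u' + v)/(1 + u'v/c²):
u = (0.757 + 0.817) / (1 + 0.757·0.817) = 1.5733/1.6179 = 0.9724
(Galilean addition would give +1.573c, exceeding c.)
Converting back: u = 0.9724 × 3.00 × 10^8 m/s.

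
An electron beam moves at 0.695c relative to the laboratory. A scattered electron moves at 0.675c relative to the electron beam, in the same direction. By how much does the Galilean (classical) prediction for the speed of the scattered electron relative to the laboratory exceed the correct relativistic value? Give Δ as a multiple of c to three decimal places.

Δ = 0.437c

Galilean: u_cl = 0.675 + 0.695 = 1.3700.
Relativistic: u_rel = (0.675 + 0.695) / (1 + 0.675·0.695) = 1.3700/1.4691 = 0.9325.
Δ = 1.3700 − 0.9325 = 0.4375.
(The classical prediction exceeds c; the relativistic result does not.)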